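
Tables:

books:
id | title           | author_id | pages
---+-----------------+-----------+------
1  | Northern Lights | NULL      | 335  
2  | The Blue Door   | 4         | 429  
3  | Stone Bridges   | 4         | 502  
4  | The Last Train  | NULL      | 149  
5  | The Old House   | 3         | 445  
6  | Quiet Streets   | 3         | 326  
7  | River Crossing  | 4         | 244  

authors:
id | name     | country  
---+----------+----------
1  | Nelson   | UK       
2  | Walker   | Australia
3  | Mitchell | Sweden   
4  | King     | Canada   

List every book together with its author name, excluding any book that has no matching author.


INNER JOIN keeps only books rows whose author_id matches an id in authors. Walk through each book:
  - book 1 (Northern Lights): author_id=NULL, no match -> dropped
  - book 2 (The Blue Door): author_id=4 -> matches King
  - book 3 (Stone Bridges): author_id=4 -> matches King
  - book 4 (The Last Train): author_id=NULL, no match -> dropped
  - book 5 (The Old House): author_id=3 -> matches Mitchell
  - book 6 (Quiet Streets): author_id=3 -> matches Mitchell
  - book 7 (River Crossing): author_id=4 -> matches King
So 2 of 7 rows are dropped.

SQL:
SELECT a.title, b.name AS author
FROM books a
INNER JOIN authors b ON a.author_id = b.id

Result:
title          | author  
---------------+---------
The Blue Door  | King    
Stone Bridges  | King    
The Old House  | Mitchell
Quiet Streets  | Mitchell
River Crossing | King    


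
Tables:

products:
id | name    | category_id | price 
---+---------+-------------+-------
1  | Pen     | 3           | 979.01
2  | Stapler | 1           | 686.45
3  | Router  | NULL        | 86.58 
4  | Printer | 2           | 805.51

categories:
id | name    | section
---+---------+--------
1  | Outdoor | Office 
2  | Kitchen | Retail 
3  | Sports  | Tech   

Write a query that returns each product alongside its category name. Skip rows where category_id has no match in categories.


INNER JOIN keeps only products rows whose category_id matches an id in categories. Walk through each product:
  - product 1 (Pen): category_id=3 -> matches Sports
  - product 2 (Stapler): category_id=1 -> matches Outdoor
  - product 3 (Router): category_id=NULL, no match -> dropped
  - product 4 (Printer): category_id=2 -> matches Kitchen
So 1 of 4 rows is dropped.

SQL:
SELECT a.name, b.name AS category
FROM products a
INNER JOIN categories b ON a.category_id = b.id

Result:
name    | category
--------+---------
Pen     | Sports  
Stapler | Outdoor 
Printer | Kitchen 


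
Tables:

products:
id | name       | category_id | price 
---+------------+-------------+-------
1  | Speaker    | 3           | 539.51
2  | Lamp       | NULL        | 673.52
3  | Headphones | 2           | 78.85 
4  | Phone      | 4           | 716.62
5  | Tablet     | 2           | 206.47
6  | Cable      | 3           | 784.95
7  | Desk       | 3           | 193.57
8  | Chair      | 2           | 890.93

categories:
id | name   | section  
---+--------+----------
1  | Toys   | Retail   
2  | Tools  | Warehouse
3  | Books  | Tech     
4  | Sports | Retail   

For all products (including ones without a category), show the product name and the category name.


LEFT JOIN keeps every row from products (the left table); where category_id has no match in categories, the category columns become NULL. Walk through each product:
  - product 1 (Speaker): category_id=3 -> matches Books
  - product 2 (Lamp): category_id=NULL, no match -> kept with NULL
  - product 3 (Headphones): category_id=2 -> matches Tools
  - product 4 (Phone): category_id=4 -> matches Sports
  - product 5 (Tablet): category_id=2 -> matches Tools
  - product 6 (Cable): category_id=3 -> matches Books
  - product 7 (Desk): category_id=3 -> matches Books
  - product 8 (Chair): category_id=2 -> matches Tools
All 8 rows appear; 1 has NULL category.

SQL:
SELECT a.name, b.name AS category
FROM products a
LEFT JOIN categories b ON a.category_id = b.id

Result:
name       | category
-----------+---------
Speaker    | Books   
Lamp       | NULL    
Headphones | Tools   
Phone      | Sports  
Tablet     | Tools   
Cable      | Books   
Desk       | Books   
Chair      | Tools   


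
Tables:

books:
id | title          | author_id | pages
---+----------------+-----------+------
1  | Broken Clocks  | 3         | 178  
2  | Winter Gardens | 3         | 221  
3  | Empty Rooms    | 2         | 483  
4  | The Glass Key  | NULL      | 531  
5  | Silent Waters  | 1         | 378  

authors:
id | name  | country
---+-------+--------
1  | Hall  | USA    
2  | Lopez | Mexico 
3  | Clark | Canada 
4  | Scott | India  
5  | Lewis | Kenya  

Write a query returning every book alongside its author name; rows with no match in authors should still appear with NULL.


LEFT JOIN keeps every row from books (the left table); where author_id has no match in authors, the author columns become NULL. Walk through each book:
  - book 1 (Broken Clocks): author_id=3 -> matches Clark
  - book 2 (Winter Gardens): author_id=3 -> matches Clark
  - book 3 (Empty Rooms): author_id=2 -> matches Lopez
  - book 4 (The Glass Key): author_id=NULL, no match -> kept with NULL
  - book 5 (Silent Waters): author_id=1 -> matches Hall
All 5 rows appear; 1 has NULL author.

SQL:
SELECT a.title, b.name AS author
FROM books a
LEFT JOIN authors b ON a.author_id = b.id

Result:
title          | author
---------------+-------
Broken Clocks  | Clark 
Winter Gardens | Clark 
Empty Rooms    | Lopez 
The Glass Key  | NULL  
Silent Waters  | Hall  


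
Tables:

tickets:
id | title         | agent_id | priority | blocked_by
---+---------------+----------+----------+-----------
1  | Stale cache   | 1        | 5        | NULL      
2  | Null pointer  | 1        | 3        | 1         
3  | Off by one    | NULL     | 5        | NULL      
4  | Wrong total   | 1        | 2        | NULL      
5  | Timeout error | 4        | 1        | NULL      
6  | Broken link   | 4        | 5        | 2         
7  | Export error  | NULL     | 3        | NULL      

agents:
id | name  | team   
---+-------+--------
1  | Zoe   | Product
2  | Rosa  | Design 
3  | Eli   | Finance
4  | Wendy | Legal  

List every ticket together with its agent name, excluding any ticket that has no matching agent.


INNER JOIN keeps only tickets rows whose agent_id matches an id in agents. Walk through each ticket:
  - ticket 1 (Stale cache): agent_id=1 -> matches Zoe
  - ticket 2 (Null pointer): agent_id=1 -> matches Zoe
  - ticket 3 (Off by one): agent_id=NULL, no match -> dropped
  - ticket 4 (Wrong total): agent_id=1 -> matches Zoe
  - ticket 5 (Timeout error): agent_id=4 -> matches Wendy
  - ticket 6 (Broken link): agent_id=4 -> matches Wendy
  - ticket 7 (Export error): agent_id=NULL, no match -> dropped
So 2 of 7 rows are dropped.

SQL:
SELECT a.title, b.name AS agent
FROM tickets a
INNER JOIN agents b ON a.agent_id = b.id

Result:
title         | agent
--------------+------
Stale cache   | Zoe  
Null pointer  | Zoe  
Wrong total   | Zoe  
Timeout error | Wendy
Broken link   | Wendy


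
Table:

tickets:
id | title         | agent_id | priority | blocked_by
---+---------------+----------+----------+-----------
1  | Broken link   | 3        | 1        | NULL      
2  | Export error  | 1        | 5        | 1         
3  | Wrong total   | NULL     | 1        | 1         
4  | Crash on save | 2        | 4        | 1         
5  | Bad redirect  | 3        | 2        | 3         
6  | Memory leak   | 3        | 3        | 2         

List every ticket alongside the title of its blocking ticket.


This is a self-join: tickets is joined to a second copy of itself, matching each row's blocked_by to another row's id. Use LEFT JOIN so rows with blocked_by=NULL are kept.
  - ticket 1 (Broken link): blocked_by=NULL -> NULL
  - ticket 2 (Export error): blocked_by=1 -> Broken link
  - ticket 3 (Wrong total): blocked_by=1 -> Broken link
  - ticket 4 (Crash on save): blocked_by=1 -> Broken link
  - ticket 5 (Bad redirect): blocked_by=3 -> Wrong total
  - ticket 6 (Memory leak): blocked_by=2 -> Export error

SQL:
SELECT a.title AS item, b.title AS blocked_by
FROM tickets a
LEFT JOIN tickets b ON a.blocked_by = b.id

Result:
item          | blocked_by  
--------------+-------------
Broken link   | NULL        
Export error  | Broken link 
Wrong total   | Broken link 
Crash on save | Broken link 
Bad redirect  | Wrong total 
Memory leak   | Export error


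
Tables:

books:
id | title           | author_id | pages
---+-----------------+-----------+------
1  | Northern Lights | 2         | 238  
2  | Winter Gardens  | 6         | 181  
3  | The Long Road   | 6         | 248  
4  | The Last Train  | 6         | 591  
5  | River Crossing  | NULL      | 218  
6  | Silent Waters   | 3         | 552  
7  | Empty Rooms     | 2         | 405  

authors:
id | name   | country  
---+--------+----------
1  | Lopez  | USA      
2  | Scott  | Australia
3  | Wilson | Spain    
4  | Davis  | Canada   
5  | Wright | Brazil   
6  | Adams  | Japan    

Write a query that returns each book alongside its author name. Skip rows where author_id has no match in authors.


INNER JOIN keeps only books rows whose author_id matches an id in authors. Walk through each book:
  - book 1 (Northern Lights): author_id=2 -> matches Scott
  - book 2 (Winter Gardens): author_id=6 -> matches Adams
  - book 3 (The Long Road): author_id=6 -> matches Adams
  - book 4 (The Last Train): author_id=6 -> matches Adams
  - book 5 (River Crossing): author_id=NULL, no match -> dropped
  - book 6 (Silent Waters): author_id=3 -> matches Wilson
  - book 7 (Empty Rooms): author_id=2 -> matches Scott
So 1 of 7 rows is dropped.

SQL:
SELECT a.title, b.name AS author
FROM books a
INNER JOIN authors b ON a.author_id = b.id

Result:
title           | author
----------------+-------
Northern Lights | Scott 
Winter Gardens  | Adams 
The Long Road   | Adams 
The Last Train  | Adams 
Silent Waters   | Wilson
Empty Rooms     | Scott 


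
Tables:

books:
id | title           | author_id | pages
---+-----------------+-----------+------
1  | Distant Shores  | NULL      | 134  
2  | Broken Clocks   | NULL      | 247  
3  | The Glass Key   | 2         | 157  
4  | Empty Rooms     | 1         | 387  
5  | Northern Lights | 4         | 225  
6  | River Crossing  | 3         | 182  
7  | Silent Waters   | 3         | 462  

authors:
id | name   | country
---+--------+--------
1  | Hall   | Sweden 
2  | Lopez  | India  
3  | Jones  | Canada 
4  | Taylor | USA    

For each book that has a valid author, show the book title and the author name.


INNER JOIN keeps only books rows whose author_id matches an id in authors. Walk through each book:
  - book 1 (Distant Shores): author_id=NULL, no match -> dropped
  - book 2 (Broken Clocks): author_id=NULL, no match -> dropped
  - book 3 (The Glass Key): author_id=2 -> matches Lopez
  - book 4 (Empty Rooms): author_id=1 -> matches Hall
  - book 5 (Northern Lights): author_id=4 -> matches Taylor
  - book 6 (River Crossing): author_id=3 -> matches Jones
  - book 7 (Silent Waters): author_id=3 -> matches Jones
So 2 of 7 rows are dropped.

SQL:
SELECT a.title, b.name AS author
FROM books a
INNER JOIN authors b ON a.author_id = b.id

Result:
title           | author
----------------+-------
The Glass Key   | Lopez 
Empty Rooms     | Hall  
Northern Lights | Taylor
River Crossing  | Jones 
Silent Waters   | Jones 


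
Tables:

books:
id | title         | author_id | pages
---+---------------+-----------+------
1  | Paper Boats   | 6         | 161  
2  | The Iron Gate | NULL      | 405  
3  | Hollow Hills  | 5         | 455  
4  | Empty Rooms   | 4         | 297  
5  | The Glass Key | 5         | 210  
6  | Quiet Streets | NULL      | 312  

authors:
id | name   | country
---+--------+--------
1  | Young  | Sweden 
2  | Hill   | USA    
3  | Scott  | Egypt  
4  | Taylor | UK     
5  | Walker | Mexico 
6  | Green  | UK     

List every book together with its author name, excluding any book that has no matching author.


INNER JOIN keeps only books rows whose author_id matches an id in authors. Walk through each book:
  - book 1 (Paper Boats): author_id=6 -> matches Green
  - book 2 (The Iron Gate): author_id=NULL, no match -> dropped
  - book 3 (Hollow Hills): author_id=5 -> matches Walker
  - book 4 (Empty Rooms): author_id=4 -> matches Taylor
  - book 5 (The Glass Key): author_id=5 -> matches Walker
  - book 6 (Quiet Streets): author_id=NULL, no match -> dropped
So 2 of 6 rows are dropped.

SQL:
SELECT a.title, b.name AS author
FROM books a
INNER JOIN authors b ON a.author_id = b.id

Result:
title         | author
--------------+-------
Paper Boats   | Green 
Hollow Hills  | Walker
Empty Rooms   | Taylor
The Glass Key | Walker


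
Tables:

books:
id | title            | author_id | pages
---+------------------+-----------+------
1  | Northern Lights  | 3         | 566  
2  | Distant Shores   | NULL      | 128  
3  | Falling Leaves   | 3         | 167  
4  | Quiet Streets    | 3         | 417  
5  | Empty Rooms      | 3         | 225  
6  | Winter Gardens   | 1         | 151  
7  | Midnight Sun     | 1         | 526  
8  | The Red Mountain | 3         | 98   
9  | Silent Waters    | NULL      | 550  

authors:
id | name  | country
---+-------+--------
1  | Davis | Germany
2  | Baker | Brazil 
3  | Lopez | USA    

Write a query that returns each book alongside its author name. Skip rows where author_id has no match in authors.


INNER JOIN keeps only books rows whose author_id matches an id in authors. Walk through each book:
  - book 1 (Northern Lights): author_id=3 -> matches Lopez
  - book 2 (Distant Shores): author_id=NULL, no match -> dropped
  - book 3 (Falling Leaves): author_id=3 -> matches Lopez
  - book 4 (Quiet Streets): author_id=3 -> matches Lopez
  - book 5 (Empty Rooms): author_id=3 -> matches Lopez
  - book 6 (Winter Gardens): author_id=1 -> matches Davis
  - book 7 (Midnight Sun): author_id=1 -> matches Davis
  - book 8 (The Red Mountain): author_id=3 -> matches Lopez
  - book 9 (Silent Waters): author_id=NULL, no match -> dropped
So 2 of 9 rows are dropped.

SQL:
SELECT a.title, b.name AS author
FROM books a
INNER JOIN authors b ON a.author_id = b.id

Result:
title            | author
-----------------+-------
Northern Lights  | Lopez 
Falling Leaves   | Lopez 
Quiet Streets    | Lopez 
Empty Rooms      | Lopez 
Winter Gardens   | Davis 
Midnight Sun     | Davis 
The Red Mountain | Lopez 


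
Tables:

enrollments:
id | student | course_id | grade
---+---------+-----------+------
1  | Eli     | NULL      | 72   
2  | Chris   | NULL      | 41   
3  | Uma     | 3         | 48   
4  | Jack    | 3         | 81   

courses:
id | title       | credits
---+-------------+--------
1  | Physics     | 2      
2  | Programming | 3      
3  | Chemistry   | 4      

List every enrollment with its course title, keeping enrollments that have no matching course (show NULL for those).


LEFT JOIN keeps every row from enrollments (the left table); where course_id has no match in courses, the course columns become NULL. Walk through each enrollment:
  - enrollment 1 (Eli): course_id=NULL, no match -> kept with NULL
  - enrollment 2 (Chris): course_id=NULL, no match -> kept with NULL
  - enrollment 3 (Uma): course_id=3 -> matches Chemistry
  - enrollment 4 (Jack): course_id=3 -> matches Chemistry
All 4 rows appear; 2 have NULL course.

SQL:
SELECT a.student, b.title AS course
FROM enrollments a
LEFT JOIN courses b ON a.course_id = b.id

Result:
student | course   
--------+----------
Eli     | NULL     
Chris   | NULL     
Uma     | Chemistry
Jack    | Chemistry


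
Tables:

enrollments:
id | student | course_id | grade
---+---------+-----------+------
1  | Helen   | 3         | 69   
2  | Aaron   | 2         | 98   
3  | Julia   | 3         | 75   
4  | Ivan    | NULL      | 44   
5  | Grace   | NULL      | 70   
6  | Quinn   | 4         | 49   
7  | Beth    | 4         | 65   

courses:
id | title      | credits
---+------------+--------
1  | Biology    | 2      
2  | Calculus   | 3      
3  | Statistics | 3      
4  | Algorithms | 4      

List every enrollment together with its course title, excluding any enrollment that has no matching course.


INNER JOIN keeps only enrollments rows whose course_id matches an id in courses. Walk through each enrollment:
  - enrollment 1 (Helen): course_id=3 -> matches Statistics
  - enrollment 2 (Aaron): course_id=2 -> matches Calculus
  - enrollment 3 (Julia): course_id=3 -> matches Statistics
  - enrollment 4 (Ivan): course_id=NULL, no match -> dropped
  - enrollment 5 (Grace): course_id=NULL, no match -> dropped
  - enrollment 6 (Quinn): course_id=4 -> matches Algorithms
  - enrollment 7 (Beth): course_id=4 -> matches Algorithms
So 2 of 7 rows are dropped.

SQL:
SELECT a.student, b.title AS course
FROM enrollments a
INNER JOIN courses b ON a.course_id = b.id

Result:
student | course    
--------+-----------
Helen   | Statistics
Aaron   | Calculus  
Julia   | Statistics
Quinn   | Algorithms
Beth    | Algorithms


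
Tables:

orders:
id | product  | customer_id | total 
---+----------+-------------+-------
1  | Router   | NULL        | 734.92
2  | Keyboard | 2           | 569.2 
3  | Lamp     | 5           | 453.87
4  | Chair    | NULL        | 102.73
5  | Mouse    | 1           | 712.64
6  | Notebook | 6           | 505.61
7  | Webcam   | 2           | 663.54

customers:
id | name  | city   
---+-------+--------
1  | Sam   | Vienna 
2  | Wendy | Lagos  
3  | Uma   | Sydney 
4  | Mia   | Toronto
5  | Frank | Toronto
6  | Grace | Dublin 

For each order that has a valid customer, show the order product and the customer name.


INNER JOIN keeps only orders rows whose customer_id matches an id in customers. Walk through each order:
  - order 1 (Router): customer_id=NULL, no match -> dropped
  - order 2 (Keyboard): customer_id=2 -> matches Wendy
  - order 3 (Lamp): customer_id=5 -> matches Frank
  - order 4 (Chair): customer_id=NULL, no match -> dropped
  - order 5 (Mouse): customer_id=1 -> matches Sam
  - order 6 (Notebook): customer_id=6 -> matches Grace
  - order 7 (Webcam): customer_id=2 -> matches Wendy
So 2 of 7 rows are dropped.

SQL:
SELECT a.product, b.name AS customer
FROM orders a
INNER JOIN customers b ON a.customer_id = b.id

Result:
product  | customer
---------+---------
Keyboard | Wendy   
Lamp     | Frank   
Mouse    | Sam     
Notebook | Grace   
Webcam   | Wendy   


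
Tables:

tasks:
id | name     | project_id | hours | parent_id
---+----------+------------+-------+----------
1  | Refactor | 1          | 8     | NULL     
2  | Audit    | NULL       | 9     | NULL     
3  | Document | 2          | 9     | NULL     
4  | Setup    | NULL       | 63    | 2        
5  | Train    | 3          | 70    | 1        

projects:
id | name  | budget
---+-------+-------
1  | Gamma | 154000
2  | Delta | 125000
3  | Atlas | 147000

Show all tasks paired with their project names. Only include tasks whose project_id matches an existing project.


INNER JOIN keeps only tasks rows whose project_id matches an id in projects. Walk through each task:
  - task 1 (Refactor): project_id=1 -> matches Gamma
  - task 2 (Audit): project_id=NULL, no match -> dropped
  - task 3 (Document): project_id=2 -> matches Delta
  - task 4 (Setup): project_id=NULL, no match -> dropped
  - task 5 (Train): project_id=3 -> matches Atlas
So 2 of 5 rows are dropped.

SQL:
SELECT a.name, b.name AS project
FROM tasks a
INNER JOIN projects b ON a.project_id = b.id

Result:
name     | project
---------+--------
Refactor | Gamma  
Document | Delta  
Train    | Atlas  


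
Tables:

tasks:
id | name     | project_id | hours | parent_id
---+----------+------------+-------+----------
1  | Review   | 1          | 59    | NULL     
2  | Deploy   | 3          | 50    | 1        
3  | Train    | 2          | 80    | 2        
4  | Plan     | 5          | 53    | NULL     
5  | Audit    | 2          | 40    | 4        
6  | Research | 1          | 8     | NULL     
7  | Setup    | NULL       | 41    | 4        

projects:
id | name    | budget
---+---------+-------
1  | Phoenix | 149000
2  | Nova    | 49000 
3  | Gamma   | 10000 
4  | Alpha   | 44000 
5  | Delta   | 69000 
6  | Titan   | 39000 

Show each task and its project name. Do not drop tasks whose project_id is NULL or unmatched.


LEFT JOIN keeps every row from tasks (the left table); where project_id has no match in projects, the project columns become NULL. Walk through each task:
  - task 1 (Review): project_id=1 -> matches Phoenix
  - task 2 (Deploy): project_id=3 -> matches Gamma
  - task 3 (Train): project_id=2 -> matches Nova
  - task 4 (Plan): project_id=5 -> matches Delta
  - task 5 (Audit): project_id=2 -> matches Nova
  - task 6 (Research): project_id=1 -> matches Phoenix
  - task 7 (Setup): project_id=NULL, no match -> kept with NULL
All 7 rows appear; 1 has NULL project.

SQL:
SELECT a.name, b.name AS project
FROM tasks a
LEFT JOIN projects b ON a.project_id = b.id

Result:
name     | project
---------+--------
Review   | Phoenix
Deploy   | Gamma  
Train    | Nova   
Plan     | Delta  
Audit    | Nova   
Research | Phoenix
Setup    | NULL   


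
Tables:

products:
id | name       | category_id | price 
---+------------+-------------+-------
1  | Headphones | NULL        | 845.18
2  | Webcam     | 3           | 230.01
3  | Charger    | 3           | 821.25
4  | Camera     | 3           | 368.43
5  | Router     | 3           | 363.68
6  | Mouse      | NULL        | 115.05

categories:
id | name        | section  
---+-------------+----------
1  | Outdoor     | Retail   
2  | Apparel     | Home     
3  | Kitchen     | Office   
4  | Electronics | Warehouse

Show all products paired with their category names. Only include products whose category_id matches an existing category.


INNER JOIN keeps only products rows whose category_id matches an id in categories. Walk through each product:
  - product 1 (Headphones): category_id=NULL, no match -> dropped
  - product 2 (Webcam): category_id=3 -> matches Kitchen
  - product 3 (Charger): category_id=3 -> matches Kitchen
  - product 4 (Camera): category_id=3 -> matches Kitchen
  - product 5 (Router): category_id=3 -> matches Kitchen
  - product 6 (Mouse): category_id=NULL, no match -> dropped
So 2 of 6 rows are dropped.

SQL:
SELECT a.name, b.name AS category
FROM products a
INNER JOIN categories b ON a.category_id = b.id

Result:
name    | category
--------+---------
Webcam  | Kitchen 
Charger | Kitchen 
Camera  | Kitchen 
Router  | Kitchen 


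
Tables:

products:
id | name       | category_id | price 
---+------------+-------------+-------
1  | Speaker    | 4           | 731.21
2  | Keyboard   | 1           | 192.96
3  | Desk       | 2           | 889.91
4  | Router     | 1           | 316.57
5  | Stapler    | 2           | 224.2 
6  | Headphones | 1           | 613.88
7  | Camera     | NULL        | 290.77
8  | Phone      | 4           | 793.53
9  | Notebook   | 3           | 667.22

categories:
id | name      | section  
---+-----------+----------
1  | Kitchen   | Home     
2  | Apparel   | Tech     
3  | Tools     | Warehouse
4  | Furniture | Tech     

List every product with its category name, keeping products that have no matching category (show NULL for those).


LEFT JOIN keeps every row from products (the left table); where category_id has no match in categories, the category columns become NULL. Walk through each product:
  - product 1 (Speaker): category_id=4 -> matches Furniture
  - product 2 (Keyboard): category_id=1 -> matches Kitchen
  - product 3 (Desk): category_id=2 -> matches Apparel
  - product 4 (Router): category_id=1 -> matches Kitchen
  - product 5 (Stapler): category_id=2 -> matches Apparel
  - product 6 (Headphones): category_id=1 -> matches Kitchen
  - product 7 (Camera): category_id=NULL, no match -> kept with NULL
  - product 8 (Phone): category_id=4 -> matches Furniture
  - product 9 (Notebook): category_id=3 -> matches Tools
All 9 rows appear; 1 has NULL category.

SQL:
SELECT a.name, b.name AS category
FROM products a
LEFT JOIN categories b ON a.category_id = b.id

Result:
name       | category 
-----------+----------
Speaker    | Furniture
Keyboard   | Kitchen  
Desk       | Apparel  
Router     | Kitchen  
Stapler    | Apparel  
Headphones | Kitchen  
Camera     | NULL     
Phone      | Furniture
Notebook   | Tools    


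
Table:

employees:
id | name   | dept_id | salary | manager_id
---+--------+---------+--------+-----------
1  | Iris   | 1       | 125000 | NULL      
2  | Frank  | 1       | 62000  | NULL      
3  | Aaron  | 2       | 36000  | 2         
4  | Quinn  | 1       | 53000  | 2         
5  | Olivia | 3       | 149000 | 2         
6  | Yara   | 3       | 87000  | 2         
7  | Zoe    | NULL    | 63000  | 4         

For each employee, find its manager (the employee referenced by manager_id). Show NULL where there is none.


This is a self-join: employees is joined to a second copy of itself, matching each row's manager_id to another row's id. Use LEFT JOIN so rows with manager_id=NULL are kept.
  - employee 1 (Iris): manager_id=NULL -> NULL
  - employee 2 (Frank): manager_id=NULL -> NULL
  - employee 3 (Aaron): manager_id=2 -> Frank
  - employee 4 (Quinn): manager_id=2 -> Frank
  - employee 5 (Olivia): manager_id=2 -> Frank
  - employee 6 (Yara): manager_id=2 -> Frank
  - employee 7 (Zoe): manager_id=4 -> Quinn

SQL:
SELECT a.name AS item, b.name AS manager
FROM employees a
LEFT JOIN employees b ON a.manager_id = b.id

Result:
item   | manager
-------+--------
Iris   | NULL   
Frank  | NULL   
Aaron  | Frank  
Quinn  | Frank  
Olivia | Frank  
Yara   | Frank  
Zoe    | Quinn  


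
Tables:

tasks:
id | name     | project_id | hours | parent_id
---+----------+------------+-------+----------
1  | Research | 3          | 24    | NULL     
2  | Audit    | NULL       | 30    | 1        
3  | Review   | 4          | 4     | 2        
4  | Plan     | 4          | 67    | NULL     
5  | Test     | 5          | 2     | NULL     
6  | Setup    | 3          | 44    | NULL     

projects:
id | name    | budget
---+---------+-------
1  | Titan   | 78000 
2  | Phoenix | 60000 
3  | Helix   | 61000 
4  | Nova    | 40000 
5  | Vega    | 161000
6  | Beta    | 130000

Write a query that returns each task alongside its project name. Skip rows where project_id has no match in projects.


INNER JOIN keeps only tasks rows whose project_id matches an id in projects. Walk through each task:
  - task 1 (Research): project_id=3 -> matches Helix
  - task 2 (Audit): project_id=NULL, no match -> dropped
  - task 3 (Review): project_id=4 -> matches Nova
  - task 4 (Plan): project_id=4 -> matches Nova
  - task 5 (Test): project_id=5 -> matches Vega
  - task 6 (Setup): project_id=3 -> matches Helix
So 1 of 6 rows is dropped.

SQL:
SELECT a.name, b.name AS project
FROM tasks a
INNER JOIN projects b ON a.project_id = b.id

Result:
name     | project
---------+--------
Research | Helix  
Review   | Nova   
Plan     | Nova   
Test     | Vega   
Setup    | Helix  


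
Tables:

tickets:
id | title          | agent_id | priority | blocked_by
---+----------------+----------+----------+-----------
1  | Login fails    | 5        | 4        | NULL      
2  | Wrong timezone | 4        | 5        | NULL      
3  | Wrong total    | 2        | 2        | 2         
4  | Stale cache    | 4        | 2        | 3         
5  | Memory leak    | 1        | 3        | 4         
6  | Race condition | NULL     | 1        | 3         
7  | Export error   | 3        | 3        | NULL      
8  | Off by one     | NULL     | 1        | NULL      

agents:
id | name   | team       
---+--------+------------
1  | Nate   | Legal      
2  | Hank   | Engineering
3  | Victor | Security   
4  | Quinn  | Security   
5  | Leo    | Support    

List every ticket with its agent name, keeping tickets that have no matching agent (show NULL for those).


LEFT JOIN keeps every row from tickets (the left table); where agent_id has no match in agents, the agent columns become NULL. Walk through each ticket:
  - ticket 1 (Login fails): agent_id=5 -> matches Leo
  - ticket 2 (Wrong timezone): agent_id=4 -> matches Quinn
  - ticket 3 (Wrong total): agent_id=2 -> matches Hank
  - ticket 4 (Stale cache): agent_id=4 -> matches Quinn
  - ticket 5 (Memory leak): agent_id=1 -> matches Nate
  - ticket 6 (Race condition): agent_id=NULL, no match -> kept with NULL
  - ticket 7 (Export error): agent_id=3 -> matches Victor
  - ticket 8 (Off by one): agent_id=NULL, no match -> kept with NULL
All 8 rows appear; 2 have NULL agent.

SQL:
SELECT a.title, b.name AS agent
FROM tickets a
LEFT JOIN agents b ON a.agent_id = b.id

Result:
title          | agent 
---------------+-------
Login fails    | Leo   
Wrong timezone | Quinn 
Wrong total    | Hank  
Stale cache    | Quinn 
Memory leak    | Nate  
Race condition | NULL  
Export error   | Victor
Off by one     | NULL  


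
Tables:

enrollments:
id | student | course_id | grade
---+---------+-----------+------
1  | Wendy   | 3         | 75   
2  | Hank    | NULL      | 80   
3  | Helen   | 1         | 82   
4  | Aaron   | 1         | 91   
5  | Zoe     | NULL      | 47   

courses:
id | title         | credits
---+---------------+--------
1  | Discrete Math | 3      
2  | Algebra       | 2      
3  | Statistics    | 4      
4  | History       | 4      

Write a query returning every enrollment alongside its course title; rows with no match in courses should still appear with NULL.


LEFT JOIN keeps every row from enrollments (the left table); where course_id has no match in courses, the course columns become NULL. Walk through each enrollment:
  - enrollment 1 (Wendy): course_id=3 -> matches Statistics
  - enrollment 2 (Hank): course_id=NULL, no match -> kept with NULL
  - enrollment 3 (Helen): course_id=1 -> matches Discrete Math
  - enrollment 4 (Aaron): course_id=1 -> matches Discrete Math
  - enrollment 5 (Zoe): course_id=NULL, no match -> kept with NULL
All 5 rows appear; 2 have NULL course.

SQL:
SELECT a.student, b.title AS course
FROM enrollments a
LEFT JOIN courses b ON a.course_id = b.id

Result:
student | course       
--------+--------------
Wendy   | Statistics   
Hank    | NULL         
Helen   | Discrete Math
Aaron   | Discrete Math
Zoe     | NULL         


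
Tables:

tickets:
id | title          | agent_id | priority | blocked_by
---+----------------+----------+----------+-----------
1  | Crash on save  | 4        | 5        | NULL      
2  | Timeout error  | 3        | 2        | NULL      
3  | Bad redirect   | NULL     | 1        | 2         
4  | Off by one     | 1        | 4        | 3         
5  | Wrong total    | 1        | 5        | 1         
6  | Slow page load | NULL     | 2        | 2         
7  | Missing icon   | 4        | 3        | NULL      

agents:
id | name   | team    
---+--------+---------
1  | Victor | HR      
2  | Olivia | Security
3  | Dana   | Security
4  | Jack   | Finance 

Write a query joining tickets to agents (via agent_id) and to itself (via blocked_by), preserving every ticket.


Two LEFT JOINs from the same base table tickets: one to agents via agent_id, one to tickets itself via blocked_by. Both are LEFT so every ticket is preserved.
Match against agents:
  - ticket 1 (Crash on save): agent_id=4 -> matches Jack
  - ticket 2 (Timeout error): agent_id=3 -> matches Dana
  - ticket 3 (Bad redirect): agent_id=NULL, no match -> kept with NULL
  - ticket 4 (Off by one): agent_id=1 -> matches Victor
  - ticket 5 (Wrong total): agent_id=1 -> matches Victor
  - ticket 6 (Slow page load): agent_id=NULL, no match -> kept with NULL
  - ticket 7 (Missing icon): agent_id=4 -> matches Jack
Match against tickets (self):
  - ticket 1 (Crash on save): blocked_by=NULL -> NULL
  - ticket 2 (Timeout error): blocked_by=NULL -> NULL
  - ticket 3 (Bad redirect): blocked_by=2 -> Timeout error
  - ticket 4 (Off by one): blocked_by=3 -> Bad redirect
  - ticket 5 (Wrong total): blocked_by=1 -> Crash on save
  - ticket 6 (Slow page load): blocked_by=2 -> Timeout error
  - ticket 7 (Missing icon): blocked_by=NULL -> NULL

SQL:
SELECT a.title, b.name AS agent, c.title AS blocked_by
FROM tickets a
LEFT JOIN agents b ON a.agent_id = b.id
LEFT JOIN tickets c ON a.blocked_by = c.id

Result:
title          | agent  | blocked_by   
---------------+--------+--------------
Crash on save  | Jack   | NULL         
Timeout error  | Dana   | NULL         
Bad redirect   | NULL   | Timeout error
Off by one     | Victor | Bad redirect 
Wrong total    | Victor | Crash on save
Slow page load | NULL   | Timeout error
Missing icon   | Jack   | NULL         


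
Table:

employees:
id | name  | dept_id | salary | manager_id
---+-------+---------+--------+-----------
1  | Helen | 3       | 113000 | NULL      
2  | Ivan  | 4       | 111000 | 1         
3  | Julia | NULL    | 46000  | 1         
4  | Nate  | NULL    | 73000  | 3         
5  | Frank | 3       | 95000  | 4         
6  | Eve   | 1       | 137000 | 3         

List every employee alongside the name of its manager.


This is a self-join: employees is joined to a second copy of itself, matching each row's manager_id to another row's id. Use LEFT JOIN so rows with manager_id=NULL are kept.
  - employee 1 (Helen): manager_id=NULL -> NULL
  - employee 2 (Ivan): manager_id=1 -> Helen
  - employee 3 (Julia): manager_id=1 -> Helen
  - employee 4 (Nate): manager_id=3 -> Julia
  - employee 5 (Frank): manager_id=4 -> Nate
  - employee 6 (Eve): manager_id=3 -> Julia

SQL:
SELECT a.name AS item, b.name AS manager
FROM employees a
LEFT JOIN employees b ON a.manager_id = b.id

Result:
item  | manager
------+--------
Helen | NULL   
Ivan  | Helen  
Julia | Helen  
Nate  | Julia  
Frank | Nate   
Eve   | Julia  


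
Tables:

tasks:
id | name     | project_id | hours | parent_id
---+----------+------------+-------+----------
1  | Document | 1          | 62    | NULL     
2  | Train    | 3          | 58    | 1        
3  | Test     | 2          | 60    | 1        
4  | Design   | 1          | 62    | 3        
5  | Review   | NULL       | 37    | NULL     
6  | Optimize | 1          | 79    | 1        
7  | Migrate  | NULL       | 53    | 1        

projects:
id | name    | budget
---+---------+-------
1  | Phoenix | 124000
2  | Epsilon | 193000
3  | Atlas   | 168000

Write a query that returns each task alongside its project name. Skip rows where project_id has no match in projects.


INNER JOIN keeps only tasks rows whose project_id matches an id in projects. Walk through each task:
  - task 1 (Document): project_id=1 -> matches Phoenix
  - task 2 (Train): project_id=3 -> matches Atlas
  - task 3 (Test): project_id=2 -> matches Epsilon
  - task 4 (Design): project_id=1 -> matches Phoenix
  - task 5 (Review): project_id=NULL, no match -> dropped
  - task 6 (Optimize): project_id=1 -> matches Phoenix
  - task 7 (Migrate): project_id=NULL, no match -> dropped
So 2 of 7 rows are dropped.

SQL:
SELECT a.name, b.name AS project
FROM tasks a
INNER JOIN projects b ON a.project_id = b.id

Result:
name     | project
---------+--------
Document | Phoenix
Train    | Atlas  
Test     | Epsilon
Design   | Phoenix
Optimize | Phoenix


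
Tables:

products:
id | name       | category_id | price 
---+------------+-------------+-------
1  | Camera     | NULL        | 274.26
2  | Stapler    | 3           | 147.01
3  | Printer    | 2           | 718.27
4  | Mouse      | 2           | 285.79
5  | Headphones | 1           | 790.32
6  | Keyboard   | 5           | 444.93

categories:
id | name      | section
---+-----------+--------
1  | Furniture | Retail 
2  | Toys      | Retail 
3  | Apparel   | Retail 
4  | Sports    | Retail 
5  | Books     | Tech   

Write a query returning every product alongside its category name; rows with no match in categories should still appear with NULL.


LEFT JOIN keeps every row from products (the left table); where category_id has no match in categories, the category columns become NULL. Walk through each product:
  - product 1 (Camera): category_id=NULL, no match -> kept with NULL
  - product 2 (Stapler): category_id=3 -> matches Apparel
  - product 3 (Printer): category_id=2 -> matches Toys
  - product 4 (Mouse): category_id=2 -> matches Toys
  - product 5 (Headphones): category_id=1 -> matches Furniture
  - product 6 (Keyboard): category_id=5 -> matches Books
All 6 rows appear; 1 has NULL category.

SQL:
SELECT a.name, b.name AS category
FROM products a
LEFT JOIN categories b ON a.category_id = b.id

Result:
name       | category 
-----------+----------
Camera     | NULL     
Stapler    | Apparel  
Printer    | Toys     
Mouse      | Toys     
Headphones | Furniture
Keyboard   | Books    


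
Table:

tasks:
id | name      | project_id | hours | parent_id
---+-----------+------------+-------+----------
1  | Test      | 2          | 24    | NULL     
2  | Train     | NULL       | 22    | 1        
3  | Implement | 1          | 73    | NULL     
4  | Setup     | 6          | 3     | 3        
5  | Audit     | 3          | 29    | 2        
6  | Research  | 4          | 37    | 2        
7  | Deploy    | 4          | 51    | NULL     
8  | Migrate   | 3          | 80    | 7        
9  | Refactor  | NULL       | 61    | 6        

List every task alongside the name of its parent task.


This is a self-join: tasks is joined to a second copy of itself, matching each row's parent_id to another row's id. Use LEFT JOIN so rows with parent_id=NULL are kept.
  - task 1 (Test): parent_id=NULL -> NULL
  - task 2 (Train): parent_id=1 -> Test
  - task 3 (Implement): parent_id=NULL -> NULL
  - task 4 (Setup): parent_id=3 -> Implement
  - task 5 (Audit): parent_id=2 -> Train
  - task 6 (Research): parent_id=2 -> Train
  - task 7 (Deploy): parent_id=NULL -> NULL
  - task 8 (Migrate): parent_id=7 -> Deploy
  - task 9 (Refactor): parent_id=6 -> Research

SQL:
SELECT a.name AS item, b.name AS parent
FROM tasks a
LEFT JOIN tasks b ON a.parent_id = b.id

Result:
item      | parent   
----------+----------
Test      | NULL     
Train     | Test     
Implement | NULL     
Setup     | Implement
Audit     | Train    
Research  | Train    
Deploy    | NULL     
Migrate   | Deploy   
Refactor  | Research 


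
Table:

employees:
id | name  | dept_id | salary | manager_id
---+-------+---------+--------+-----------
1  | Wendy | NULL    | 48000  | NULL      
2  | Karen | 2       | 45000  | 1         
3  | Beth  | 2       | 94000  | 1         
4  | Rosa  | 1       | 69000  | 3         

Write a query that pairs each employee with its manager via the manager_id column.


This is a self-join: employees is joined to a second copy of itself, matching each row's manager_id to another row's id. Use LEFT JOIN so rows with manager_id=NULL are kept.
  - employee 1 (Wendy): manager_id=NULL -> NULL
  - employee 2 (Karen): manager_id=1 -> Wendy
  - employee 3 (Beth): manager_id=1 -> Wendy
  - employee 4 (Rosa): manager_id=3 -> Beth

SQL:
SELECT a.name AS item, b.name AS manager
FROM employees a
LEFT JOIN employees b ON a.manager_id = b.id

Result:
item  | manager
------+--------
Wendy | NULL   
Karen | Wendy  
Beth  | Wendy  
Rosa  | Beth   


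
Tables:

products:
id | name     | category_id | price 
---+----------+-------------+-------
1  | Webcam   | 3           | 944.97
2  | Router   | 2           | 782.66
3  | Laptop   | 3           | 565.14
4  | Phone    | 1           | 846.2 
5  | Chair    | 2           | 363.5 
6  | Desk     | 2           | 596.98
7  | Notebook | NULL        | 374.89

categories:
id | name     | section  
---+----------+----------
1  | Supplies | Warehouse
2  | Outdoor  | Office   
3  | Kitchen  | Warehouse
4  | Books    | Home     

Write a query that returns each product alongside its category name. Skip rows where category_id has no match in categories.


INNER JOIN keeps only products rows whose category_id matches an id in categories. Walk through each product:
  - product 1 (Webcam): category_id=3 -> matches Kitchen
  - product 2 (Router): category_id=2 -> matches Outdoor
  - product 3 (Laptop): category_id=3 -> matches Kitchen
  - product 4 (Phone): category_id=1 -> matches Supplies
  - product 5 (Chair): category_id=2 -> matches Outdoor
  - product 6 (Desk): category_id=2 -> matches Outdoor
  - product 7 (Notebook): category_id=NULL, no match -> dropped
So 1 of 7 rows is dropped.

SQL:
SELECT a.name, b.name AS category
FROM products a
INNER JOIN categories b ON a.category_id = b.id

Result:
name   | category
-------+---------
Webcam | Kitchen 
Router | Outdoor 
Laptop | Kitchen 
Phone  | Supplies
Chair  | Outdoor 
Desk   | Outdoor 
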